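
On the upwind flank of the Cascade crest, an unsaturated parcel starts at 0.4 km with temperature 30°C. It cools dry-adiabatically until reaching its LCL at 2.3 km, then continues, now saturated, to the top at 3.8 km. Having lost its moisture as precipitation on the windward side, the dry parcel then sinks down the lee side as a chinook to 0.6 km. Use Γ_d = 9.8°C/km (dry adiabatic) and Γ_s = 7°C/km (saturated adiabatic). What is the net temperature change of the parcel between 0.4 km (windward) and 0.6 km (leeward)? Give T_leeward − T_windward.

400 → 2300 m (dry, 9.8°C/km): ΔT = -9.8 × 1.9 = -18.62°C → T = 11.38°C
2300 → 3800 m (saturated, 7°C/km): ΔT = -7 × 1.5 = -10.5°C → T = 0.88°C
3800 → 600 m (dry descent, 9.8°C/km): ΔT = +9.8 × 3.2 = +31.36°C → T = 32.24°C
Net change vs windward start: 32.24 − 30 = +2.24°C

+2.24°C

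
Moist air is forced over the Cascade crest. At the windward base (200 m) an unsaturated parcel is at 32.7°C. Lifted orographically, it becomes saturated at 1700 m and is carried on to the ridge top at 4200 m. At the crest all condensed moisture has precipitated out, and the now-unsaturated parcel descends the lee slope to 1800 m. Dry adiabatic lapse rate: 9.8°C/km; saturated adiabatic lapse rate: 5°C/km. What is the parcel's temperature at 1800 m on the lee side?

29.02°C

From 200 m to 1700 m (dry): cools by 9.8 × 1.5 = 14.7°C, giving 18°C.
From 1700 m to 4200 m (saturated): cools by 5 × 2.5 = 12.5°C, giving 5.5°C.
From 4200 m to 1800 m (dry descent): warms by 9.8 × 2.4 = 23.52°C, giving 29.02°C.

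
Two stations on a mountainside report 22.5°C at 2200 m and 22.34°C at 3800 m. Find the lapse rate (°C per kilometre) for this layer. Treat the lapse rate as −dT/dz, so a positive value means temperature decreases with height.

Γ = −ΔT/Δz = (22.5 − 22.34) / (3800 − 2200) m
  = 0.16°C / 1.6 km = 0.1°C/km

0.1°C/km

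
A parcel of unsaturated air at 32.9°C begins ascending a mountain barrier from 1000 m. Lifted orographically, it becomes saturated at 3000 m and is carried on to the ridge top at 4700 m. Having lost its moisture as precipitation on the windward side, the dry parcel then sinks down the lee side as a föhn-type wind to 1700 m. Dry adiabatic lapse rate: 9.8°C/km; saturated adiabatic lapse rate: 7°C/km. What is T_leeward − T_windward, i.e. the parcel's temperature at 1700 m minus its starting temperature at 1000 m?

-2.1°C

Dry to 3000 m: -9.8 × 2 km = -19.6°C, so T = 13.3°C.
Saturated to 4700 m: -7 × 1.7 km = -11.9°C, so T = 1.4°C.
Dry descent to 1700 m: +9.8 × 3 km = +29.4°C, so T = 30.8°C.
Net change vs windward start: 30.8 − 32.9 = -2.1°C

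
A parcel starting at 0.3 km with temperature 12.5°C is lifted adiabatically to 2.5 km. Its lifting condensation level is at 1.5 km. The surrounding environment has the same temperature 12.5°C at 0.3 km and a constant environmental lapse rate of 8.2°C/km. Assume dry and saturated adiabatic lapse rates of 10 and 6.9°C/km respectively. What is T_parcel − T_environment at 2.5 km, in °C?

-0.86°C (parcel cooler than environment)

Parcel:
  300 → 1500 m (dry, 10°C/km): ΔT = -10 × 1.2 = -12°C → T = 0.5°C
  1500 → 2500 m (saturated, 6.9°C/km): ΔT = -6.9 × 1 = -6.9°C → T = -6.4°C
Environment:
  300 → 2500 m (environment, 8.2°C/km): ΔT = -8.2 × 2.2 = -18.04°C → T = -5.54°C
T_parcel − T_env = -6.4 − (-5.54) = -0.86°C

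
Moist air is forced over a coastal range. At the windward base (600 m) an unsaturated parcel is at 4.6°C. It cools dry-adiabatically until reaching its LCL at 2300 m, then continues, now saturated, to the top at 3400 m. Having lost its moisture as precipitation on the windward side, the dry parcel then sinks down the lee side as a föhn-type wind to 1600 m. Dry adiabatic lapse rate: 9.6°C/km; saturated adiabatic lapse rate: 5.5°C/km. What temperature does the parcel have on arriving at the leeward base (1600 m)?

-0.49°C

600–2300 m, dry: Δz = 1.7 km ⇒ ΔT = -16.32°C; T = -11.72°C
2300–3400 m, saturated: Δz = 1.1 km ⇒ ΔT = -6.05°C; T = -17.77°C
3400–1600 m, dry descent: Δz = 1.8 km ⇒ ΔT = +17.28°C; T = -0.49°C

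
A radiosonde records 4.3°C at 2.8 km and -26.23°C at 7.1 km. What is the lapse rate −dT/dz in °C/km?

7.1°C/km

Γ = −ΔT/Δz = (4.3 − (-26.23)) / (7100 − 2800) m
  = 30.53°C / 4.3 km = 7.1°C/km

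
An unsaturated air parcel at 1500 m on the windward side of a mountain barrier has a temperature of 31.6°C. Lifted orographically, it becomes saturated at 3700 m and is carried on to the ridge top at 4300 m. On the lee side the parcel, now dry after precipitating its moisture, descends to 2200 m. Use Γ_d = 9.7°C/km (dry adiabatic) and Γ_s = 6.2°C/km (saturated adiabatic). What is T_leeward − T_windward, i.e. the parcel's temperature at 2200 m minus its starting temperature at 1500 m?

1500 → 3700 m (dry, 9.7°C/km): ΔT = -9.7 × 2.2 = -21.34°C → T = 10.26°C
3700 → 4300 m (saturated, 6.2°C/km): ΔT = -6.2 × 0.6 = -3.72°C → T = 6.54°C
4300 → 2200 m (dry descent, 9.7°C/km): ΔT = +9.7 × 2.1 = +20.37°C → T = 26.91°C
Net change vs windward start: 26.91 − 31.6 = -4.69°C

-4.69°C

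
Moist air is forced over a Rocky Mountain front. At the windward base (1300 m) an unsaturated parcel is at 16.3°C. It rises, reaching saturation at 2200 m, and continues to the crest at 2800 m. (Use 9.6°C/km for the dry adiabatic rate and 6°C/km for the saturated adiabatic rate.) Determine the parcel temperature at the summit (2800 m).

4.06°C

1300 → 2200 m (dry, 9.6°C/km): ΔT = -9.6 × 0.9 = -8.64°C → T = 7.66°C
2200 → 2800 m (saturated, 6°C/km): ΔT = -6 × 0.6 = -3.6°C → T = 4.06°C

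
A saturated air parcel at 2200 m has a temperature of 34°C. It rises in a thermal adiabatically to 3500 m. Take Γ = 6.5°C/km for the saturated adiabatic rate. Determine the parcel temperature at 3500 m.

25.55°C

2200–3500 m, saturated adiabatic: Δz = 1.3 km ⇒ ΔT = -8.45°C; T = 25.55°C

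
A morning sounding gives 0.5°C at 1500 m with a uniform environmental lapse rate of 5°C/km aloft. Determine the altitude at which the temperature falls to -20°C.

Height above start = (0.5 − (-20)) / 5 = 4.1 km
Altitude = 1500 m + 4100 m = 5600 m

5600 m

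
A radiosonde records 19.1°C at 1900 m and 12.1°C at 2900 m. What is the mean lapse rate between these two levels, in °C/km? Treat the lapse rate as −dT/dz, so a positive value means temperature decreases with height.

7°C/km

Γ = −ΔT/Δz = (19.1 − 12.1) / (2900 − 1900) m
  = 7°C / 1 km = 7°C/km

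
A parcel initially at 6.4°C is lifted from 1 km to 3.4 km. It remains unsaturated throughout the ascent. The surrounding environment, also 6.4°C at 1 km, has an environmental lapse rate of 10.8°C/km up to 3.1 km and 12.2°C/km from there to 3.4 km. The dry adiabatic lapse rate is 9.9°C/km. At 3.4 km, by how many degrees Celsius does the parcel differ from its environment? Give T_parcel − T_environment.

+2.58°C (parcel warmer than environment)

Parcel:
  1000–3400 m, dry: Δz = 2.4 km ⇒ ΔT = -23.76°C; T = -17.36°C
Environment:
  1000–3100 m, environment, lower layer: Δz = 2.1 km ⇒ ΔT = -22.68°C; T = -16.28°C
  3100–3400 m, environment, upper layer: Δz = 0.3 km ⇒ ΔT = -3.66°C; T = -19.94°C
T_parcel − T_env = -17.36 − (-19.94) = +2.58°C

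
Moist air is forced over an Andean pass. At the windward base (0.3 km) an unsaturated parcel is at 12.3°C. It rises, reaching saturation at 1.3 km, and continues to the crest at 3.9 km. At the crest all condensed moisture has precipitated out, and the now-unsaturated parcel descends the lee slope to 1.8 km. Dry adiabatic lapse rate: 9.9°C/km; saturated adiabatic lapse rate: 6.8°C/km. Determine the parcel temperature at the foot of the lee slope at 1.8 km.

From 300 m to 1300 m (dry): cools by 9.9 × 1 = 9.9°C, giving 2.4°C.
From 1300 m to 3900 m (saturated): cools by 6.8 × 2.6 = 17.68°C, giving -15.28°C.
From 3900 m to 1800 m (dry descent): warms by 9.9 × 2.1 = 20.79°C, giving 5.51°C.

5.51°C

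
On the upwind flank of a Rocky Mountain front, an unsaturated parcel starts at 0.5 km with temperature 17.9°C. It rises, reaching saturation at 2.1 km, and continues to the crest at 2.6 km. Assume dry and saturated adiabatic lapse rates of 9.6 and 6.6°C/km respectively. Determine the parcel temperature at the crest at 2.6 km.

-0.76°C

Dry to 2100 m: -9.6 × 1.6 km = -15.36°C, so T = 2.54°C.
Saturated to 2600 m: -6.6 × 0.5 km = -3.3°C, so T = -0.76°C.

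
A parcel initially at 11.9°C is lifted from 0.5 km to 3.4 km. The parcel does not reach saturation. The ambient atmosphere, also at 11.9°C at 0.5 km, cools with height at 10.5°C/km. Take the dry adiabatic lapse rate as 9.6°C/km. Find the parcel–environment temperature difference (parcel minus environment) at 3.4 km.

+2.61°C (parcel warmer than environment)

Parcel:
  500–3400 m, dry: Δz = 2.9 km ⇒ ΔT = -27.84°C; T = -15.94°C
Environment:
  500–3400 m, environment: Δz = 2.9 km ⇒ ΔT = -30.45°C; T = -18.55°C
T_parcel − T_env = -15.94 − (-18.55) = +2.61°C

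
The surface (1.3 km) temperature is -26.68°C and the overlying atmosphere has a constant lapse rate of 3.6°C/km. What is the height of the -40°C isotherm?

5 km

Height above start = (-26.68 − (-40)) / 3.6 = 3.7 km
Altitude = 1300 m + 3700 m = 5000 m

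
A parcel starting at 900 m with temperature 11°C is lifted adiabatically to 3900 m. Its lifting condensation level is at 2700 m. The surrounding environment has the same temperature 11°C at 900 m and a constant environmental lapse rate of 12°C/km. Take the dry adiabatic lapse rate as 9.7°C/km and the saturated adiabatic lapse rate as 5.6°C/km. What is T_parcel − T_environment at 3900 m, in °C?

Parcel:
  900–2700 m, dry: Δz = 1.8 km ⇒ ΔT = -17.46°C; T = -6.46°C
  2700–3900 m, saturated: Δz = 1.2 km ⇒ ΔT = -6.72°C; T = -13.18°C
Environment:
  900–3900 m, environment: Δz = 3 km ⇒ ΔT = -36°C; T = -25°C
T_parcel − T_env = -13.18 − (-25) = +11.82°C

+11.82°C (parcel warmer than environment)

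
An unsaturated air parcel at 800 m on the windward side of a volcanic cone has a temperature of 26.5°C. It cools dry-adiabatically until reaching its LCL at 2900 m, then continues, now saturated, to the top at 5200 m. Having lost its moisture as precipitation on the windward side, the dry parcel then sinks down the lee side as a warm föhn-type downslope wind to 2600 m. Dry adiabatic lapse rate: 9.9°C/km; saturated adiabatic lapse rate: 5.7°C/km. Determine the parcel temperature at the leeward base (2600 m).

18.34°C

800–2900 m, dry: Δz = 2.1 km ⇒ ΔT = -20.79°C; T = 5.71°C
2900–5200 m, saturated: Δz = 2.3 km ⇒ ΔT = -13.11°C; T = -7.4°C
5200–2600 m, dry descent: Δz = 2.6 km ⇒ ΔT = +25.74°C; T = 18.34°C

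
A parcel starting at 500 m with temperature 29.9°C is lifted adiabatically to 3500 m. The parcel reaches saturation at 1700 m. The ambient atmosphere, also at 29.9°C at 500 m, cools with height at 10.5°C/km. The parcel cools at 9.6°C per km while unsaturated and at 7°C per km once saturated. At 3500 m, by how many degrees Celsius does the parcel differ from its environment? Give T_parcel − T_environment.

Parcel:
  500 → 1700 m (dry, 9.6°C/km): ΔT = -9.6 × 1.2 = -11.52°C → T = 18.38°C
  1700 → 3500 m (saturated, 7°C/km): ΔT = -7 × 1.8 = -12.6°C → T = 5.78°C
Environment:
  500 → 3500 m (environment, 10.5°C/km): ΔT = -10.5 × 3 = -31.5°C → T = -1.6°C
T_parcel − T_env = 5.78 − (-1.6) = +7.38°C

+7.38°C (parcel warmer than environment)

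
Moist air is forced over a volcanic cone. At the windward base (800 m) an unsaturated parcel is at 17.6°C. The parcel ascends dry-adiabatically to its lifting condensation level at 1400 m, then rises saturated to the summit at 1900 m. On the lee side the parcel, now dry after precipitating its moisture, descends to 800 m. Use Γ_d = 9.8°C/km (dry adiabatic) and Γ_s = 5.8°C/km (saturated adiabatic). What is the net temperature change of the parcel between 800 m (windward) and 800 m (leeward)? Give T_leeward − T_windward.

+2°C

From 800 m to 1400 m (dry): cools by 9.8 × 0.6 = 5.88°C, giving 11.72°C.
From 1400 m to 1900 m (saturated): cools by 5.8 × 0.5 = 2.9°C, giving 8.82°C.
From 1900 m to 800 m (dry descent): warms by 9.8 × 1.1 = 10.78°C, giving 19.6°C.
Net change vs windward start: 19.6 − 17.6 = +2°C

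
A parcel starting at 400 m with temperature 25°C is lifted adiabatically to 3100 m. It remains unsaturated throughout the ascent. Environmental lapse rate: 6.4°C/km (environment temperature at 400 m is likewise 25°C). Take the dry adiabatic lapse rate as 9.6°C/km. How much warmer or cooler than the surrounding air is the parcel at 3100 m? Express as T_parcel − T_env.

-8.64°C (parcel cooler than environment)

Parcel:
  400–3100 m, dry: Δz = 2.7 km ⇒ ΔT = -25.92°C; T = -0.92°C
Environment:
  400–3100 m, environment: Δz = 2.7 km ⇒ ΔT = -17.28°C; T = 7.72°C
T_parcel − T_env = -0.92 − 7.72 = -8.64°C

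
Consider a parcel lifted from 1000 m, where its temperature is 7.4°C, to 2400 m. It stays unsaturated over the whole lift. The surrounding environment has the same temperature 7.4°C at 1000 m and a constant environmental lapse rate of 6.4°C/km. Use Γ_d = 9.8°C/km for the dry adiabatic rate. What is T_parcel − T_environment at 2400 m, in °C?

Parcel:
  Dry to 2400 m: -9.8 × 1.4 km = -13.72°C, so T = -6.32°C.
Environment:
  Environment to 2400 m: -6.4 × 1.4 km = -8.96°C, so T = -1.56°C.
T_parcel − T_env = -6.32 − (-1.56) = -4.76°C

-4.76°C (parcel cooler than environment)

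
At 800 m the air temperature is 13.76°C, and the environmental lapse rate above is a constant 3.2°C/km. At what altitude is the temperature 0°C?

5100 m

Height above start = (13.76 − 0) / 3.2 = 4.3 km
Altitude = 800 m + 4300 m = 5100 m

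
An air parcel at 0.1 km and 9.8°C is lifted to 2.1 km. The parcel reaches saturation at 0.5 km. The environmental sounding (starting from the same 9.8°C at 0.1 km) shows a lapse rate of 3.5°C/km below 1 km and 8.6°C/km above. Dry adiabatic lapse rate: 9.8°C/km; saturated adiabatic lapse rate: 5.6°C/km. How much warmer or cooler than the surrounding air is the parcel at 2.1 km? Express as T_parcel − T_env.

Parcel:
  100–500 m, dry: Δz = 0.4 km ⇒ ΔT = -3.92°C; T = 5.88°C
  500–2100 m, saturated: Δz = 1.6 km ⇒ ΔT = -8.96°C; T = -3.08°C
Environment:
  100–1000 m, environment, lower layer: Δz = 0.9 km ⇒ ΔT = -3.15°C; T = 6.65°C
  1000–2100 m, environment, upper layer: Δz = 1.1 km ⇒ ΔT = -9.46°C; T = -2.81°C
T_parcel − T_env = -3.08 − (-2.81) = -0.27°C

-0.27°C (parcel cooler than environment)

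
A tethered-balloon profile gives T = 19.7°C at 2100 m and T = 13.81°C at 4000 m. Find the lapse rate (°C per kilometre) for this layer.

Γ = −ΔT/Δz = (19.7 − 13.81) / (4000 − 2100) m
  = 5.89°C / 1.9 km = 3.1°C/km

3.1°C/km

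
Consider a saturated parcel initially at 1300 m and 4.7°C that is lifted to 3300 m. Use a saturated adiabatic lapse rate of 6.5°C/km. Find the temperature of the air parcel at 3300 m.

Saturated adiabatic to 3300 m: -6.5 × 2 km = -13°C, so T = -8.3°C.

-8.3°C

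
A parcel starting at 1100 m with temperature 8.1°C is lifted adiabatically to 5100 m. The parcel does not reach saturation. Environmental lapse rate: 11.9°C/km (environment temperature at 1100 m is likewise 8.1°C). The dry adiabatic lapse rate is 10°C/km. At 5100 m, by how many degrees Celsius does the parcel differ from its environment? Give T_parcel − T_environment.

Parcel:
  Dry to 5100 m: -10 × 4 km = -40°C, so T = -31.9°C.
Environment:
  Environment to 5100 m: -11.9 × 4 km = -47.6°C, so T = -39.5°C.
T_parcel − T_env = -31.9 − (-39.5) = +7.6°C

+7.6°C (parcel warmer than environment)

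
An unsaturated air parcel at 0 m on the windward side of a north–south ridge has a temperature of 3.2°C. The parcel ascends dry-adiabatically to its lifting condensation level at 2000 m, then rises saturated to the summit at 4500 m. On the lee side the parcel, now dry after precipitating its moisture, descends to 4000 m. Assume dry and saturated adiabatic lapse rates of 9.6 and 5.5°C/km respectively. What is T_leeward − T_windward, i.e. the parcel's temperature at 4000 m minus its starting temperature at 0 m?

Dry to 2000 m: -9.6 × 2 km = -19.2°C, so T = -16°C.
Saturated to 4500 m: -5.5 × 2.5 km = -13.75°C, so T = -29.75°C.
Dry descent to 4000 m: +9.6 × 0.5 km = +4.8°C, so T = -24.95°C.
Net change vs windward start: -24.95 − 3.2 = -28.15°C

-28.15°C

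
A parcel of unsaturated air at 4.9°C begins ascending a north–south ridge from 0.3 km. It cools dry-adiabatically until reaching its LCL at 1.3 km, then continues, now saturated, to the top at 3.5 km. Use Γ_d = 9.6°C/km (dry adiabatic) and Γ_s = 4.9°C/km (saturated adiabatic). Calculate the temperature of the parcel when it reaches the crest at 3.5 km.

-15.48°C

From 300 m to 1300 m (dry): cools by 9.6 × 1 = 9.6°C, giving -4.7°C.
From 1300 m to 3500 m (saturated): cools by 4.9 × 2.2 = 10.78°C, giving -15.48°C.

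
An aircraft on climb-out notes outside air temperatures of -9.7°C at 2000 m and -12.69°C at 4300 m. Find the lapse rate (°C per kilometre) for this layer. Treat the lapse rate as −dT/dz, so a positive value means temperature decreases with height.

1.3°C/km

Γ = −ΔT/Δz = (-9.7 − (-12.69)) / (4300 − 2000) m
  = 2.99°C / 2.3 km = 1.3°C/km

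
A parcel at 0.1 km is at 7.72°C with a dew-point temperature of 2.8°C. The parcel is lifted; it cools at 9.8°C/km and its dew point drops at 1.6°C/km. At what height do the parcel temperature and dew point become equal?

0.7 km

T and T_d converge at 9.8 − 1.6 = 8.2°C per km
Height above start = (7.72 − 2.8) / 8.2 = 0.6 km
LCL altitude = 100 m + 600 m = 700 m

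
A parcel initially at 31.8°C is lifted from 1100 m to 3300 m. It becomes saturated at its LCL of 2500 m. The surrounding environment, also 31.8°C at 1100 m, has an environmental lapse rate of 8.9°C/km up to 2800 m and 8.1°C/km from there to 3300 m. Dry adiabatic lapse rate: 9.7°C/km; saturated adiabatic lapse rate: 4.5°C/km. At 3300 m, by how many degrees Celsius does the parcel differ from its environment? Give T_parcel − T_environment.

Parcel:
  1100 → 2500 m (dry, 9.7°C/km): ΔT = -9.7 × 1.4 = -13.58°C → T = 18.22°C
  2500 → 3300 m (saturated, 4.5°C/km): ΔT = -4.5 × 0.8 = -3.6°C → T = 14.62°C
Environment:
  1100 → 2800 m (environment, lower layer, 8.9°C/km): ΔT = -8.9 × 1.7 = -15.13°C → T = 16.67°C
  2800 → 3300 m (environment, upper layer, 8.1°C/km): ΔT = -8.1 × 0.5 = -4.05°C → T = 12.62°C
T_parcel − T_env = 14.62 − 12.62 = +2°C

+2°C (parcel warmer than environment)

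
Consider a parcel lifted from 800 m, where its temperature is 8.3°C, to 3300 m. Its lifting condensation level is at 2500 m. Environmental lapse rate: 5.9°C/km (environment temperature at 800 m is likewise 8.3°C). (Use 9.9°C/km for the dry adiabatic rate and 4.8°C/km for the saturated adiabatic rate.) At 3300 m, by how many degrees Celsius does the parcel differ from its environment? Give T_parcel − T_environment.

Parcel:
  Dry to 2500 m: -9.9 × 1.7 km = -16.83°C, so T = -8.53°C.
  Saturated to 3300 m: -4.8 × 0.8 km = -3.84°C, so T = -12.37°C.
Environment:
  Environment to 3300 m: -5.9 × 2.5 km = -14.75°C, so T = -6.45°C.
T_parcel − T_env = -12.37 − (-6.45) = -5.92°C

-5.92°C (parcel cooler than environment)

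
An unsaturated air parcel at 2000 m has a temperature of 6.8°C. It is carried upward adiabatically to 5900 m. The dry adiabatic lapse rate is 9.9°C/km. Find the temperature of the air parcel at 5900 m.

2000–5900 m, dry adiabatic: Δz = 3.9 km ⇒ ΔT = -38.61°C; T = -31.81°C

-31.81°C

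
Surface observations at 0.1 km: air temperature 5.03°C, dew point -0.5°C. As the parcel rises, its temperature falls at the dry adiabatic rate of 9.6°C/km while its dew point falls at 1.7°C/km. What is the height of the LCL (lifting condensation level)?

T and T_d converge at 9.6 − 1.7 = 7.9°C per km
Height above start = (5.03 − (-0.5)) / 7.9 = 0.7 km
LCL altitude = 100 m + 700 m = 800 m

0.8 km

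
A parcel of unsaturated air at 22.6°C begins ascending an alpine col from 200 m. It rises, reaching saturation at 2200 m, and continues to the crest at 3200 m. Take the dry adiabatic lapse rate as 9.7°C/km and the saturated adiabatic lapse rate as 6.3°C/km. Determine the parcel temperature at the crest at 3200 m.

200–2200 m, dry: Δz = 2 km ⇒ ΔT = -19.4°C; T = 3.2°C
2200–3200 m, saturated: Δz = 1 km ⇒ ΔT = -6.3°C; T = -3.1°C

-3.1°C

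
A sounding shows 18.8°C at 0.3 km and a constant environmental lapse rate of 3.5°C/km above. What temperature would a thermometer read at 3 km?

From 300 m to 3000 m (environmental): cools by 3.5 × 2.7 = 9.45°C, giving 9.35°C.

9.35°C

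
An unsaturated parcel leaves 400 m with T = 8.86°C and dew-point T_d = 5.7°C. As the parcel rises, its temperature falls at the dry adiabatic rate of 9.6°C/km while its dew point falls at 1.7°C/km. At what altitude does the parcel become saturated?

800 m

T and T_d converge at 9.6 − 1.7 = 7.9°C per km
Height above start = (8.86 − 5.7) / 7.9 = 0.4 km
LCL altitude = 400 m + 400 m = 800 m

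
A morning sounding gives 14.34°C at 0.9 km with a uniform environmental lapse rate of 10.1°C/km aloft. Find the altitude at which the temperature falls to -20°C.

4.3 km

Height above start = (14.34 − (-20)) / 10.1 = 3.4 km
Altitude = 900 m + 3400 m = 4300 m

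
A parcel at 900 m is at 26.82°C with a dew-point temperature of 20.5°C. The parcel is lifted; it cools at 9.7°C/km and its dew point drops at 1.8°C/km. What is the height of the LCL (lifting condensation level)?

T and T_d converge at 9.7 − 1.8 = 7.9°C per km
Height above start = (26.82 − 20.5) / 7.9 = 0.8 km
LCL altitude = 900 m + 800 m = 1700 m

1700 m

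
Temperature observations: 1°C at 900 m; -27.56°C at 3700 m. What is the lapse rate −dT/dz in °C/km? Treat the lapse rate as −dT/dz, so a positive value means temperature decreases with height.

Γ = −ΔT/Δz = (1 − (-27.56)) / (3700 − 900) m
  = 28.56°C / 2.8 km = 10.2°C/km

10.2°C/km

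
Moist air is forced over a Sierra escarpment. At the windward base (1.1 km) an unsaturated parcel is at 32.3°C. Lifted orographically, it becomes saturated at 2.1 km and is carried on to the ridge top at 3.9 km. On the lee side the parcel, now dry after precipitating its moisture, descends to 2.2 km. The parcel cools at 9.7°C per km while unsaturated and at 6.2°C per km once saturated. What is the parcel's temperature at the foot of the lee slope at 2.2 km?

27.93°C

From 1100 m to 2100 m (dry): cools by 9.7 × 1 = 9.7°C, giving 22.6°C.
From 2100 m to 3900 m (saturated): cools by 6.2 × 1.8 = 11.16°C, giving 11.44°C.
From 3900 m to 2200 m (dry descent): warms by 9.7 × 1.7 = 16.49°C, giving 27.93°C.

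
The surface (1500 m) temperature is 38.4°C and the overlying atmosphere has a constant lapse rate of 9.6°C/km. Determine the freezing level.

5500 m

Height above start = (38.4 − 0) / 9.6 = 4 km
Altitude = 1500 m + 4000 m = 5500 m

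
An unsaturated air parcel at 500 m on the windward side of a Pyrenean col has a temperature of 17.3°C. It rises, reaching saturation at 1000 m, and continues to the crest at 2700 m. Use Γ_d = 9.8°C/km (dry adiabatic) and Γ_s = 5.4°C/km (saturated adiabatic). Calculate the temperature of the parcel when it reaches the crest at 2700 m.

3.22°C

From 500 m to 1000 m (dry): cools by 9.8 × 0.5 = 4.9°C, giving 12.4°C.
From 1000 m to 2700 m (saturated): cools by 5.4 × 1.7 = 9.18°C, giving 3.22°C.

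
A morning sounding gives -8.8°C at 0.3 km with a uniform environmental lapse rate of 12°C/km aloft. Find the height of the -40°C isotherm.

Height above start = (-8.8 − (-40)) / 12 = 2.6 km
Altitude = 300 m + 2600 m = 2900 m

2.9 km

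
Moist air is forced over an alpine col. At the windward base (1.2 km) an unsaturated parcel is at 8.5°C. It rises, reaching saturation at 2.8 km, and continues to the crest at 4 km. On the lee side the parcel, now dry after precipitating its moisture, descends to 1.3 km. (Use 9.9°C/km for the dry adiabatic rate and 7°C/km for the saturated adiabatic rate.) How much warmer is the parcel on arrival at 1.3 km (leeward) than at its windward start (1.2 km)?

+2.49°C

1200 → 2800 m (dry, 9.9°C/km): ΔT = -9.9 × 1.6 = -15.84°C → T = -7.34°C
2800 → 4000 m (saturated, 7°C/km): ΔT = -7 × 1.2 = -8.4°C → T = -15.74°C
4000 → 1300 m (dry descent, 9.9°C/km): ΔT = +9.9 × 2.7 = +26.73°C → T = 10.99°C
Net change vs windward start: 10.99 − 8.5 = +2.49°C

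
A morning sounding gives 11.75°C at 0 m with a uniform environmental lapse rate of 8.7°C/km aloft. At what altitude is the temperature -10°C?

2500 m

Height above start = (11.75 − (-10)) / 8.7 = 2.5 km
Altitude = 0 m + 2500 m = 2500 m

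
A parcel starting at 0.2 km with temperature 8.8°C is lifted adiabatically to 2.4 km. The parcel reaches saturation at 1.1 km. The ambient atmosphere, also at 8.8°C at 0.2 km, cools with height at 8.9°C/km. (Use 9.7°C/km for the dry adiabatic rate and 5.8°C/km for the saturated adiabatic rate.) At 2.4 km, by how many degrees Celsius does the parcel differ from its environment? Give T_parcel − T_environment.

Parcel:
  200 → 1100 m (dry, 9.7°C/km): ΔT = -9.7 × 0.9 = -8.73°C → T = 0.07°C
  1100 → 2400 m (saturated, 5.8°C/km): ΔT = -5.8 × 1.3 = -7.54°C → T = -7.47°C
Environment:
  200 → 2400 m (environment, 8.9°C/km): ΔT = -8.9 × 2.2 = -19.58°C → T = -10.78°C
T_parcel − T_env = -7.47 − (-10.78) = +3.31°C

+3.31°C (parcel warmer than environment)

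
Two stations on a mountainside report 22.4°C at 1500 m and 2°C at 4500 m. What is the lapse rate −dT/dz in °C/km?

Γ = −ΔT/Δz = (22.4 − 2) / (4500 − 1500) m
  = 20.4°C / 3 km = 6.8°C/km

6.8°C/km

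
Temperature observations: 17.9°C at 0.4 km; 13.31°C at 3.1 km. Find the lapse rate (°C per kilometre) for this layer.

Γ = −ΔT/Δz = (17.9 − 13.31) / (3100 − 400) m
  = 4.59°C / 2.7 km = 1.7°C/km

1.7°C/km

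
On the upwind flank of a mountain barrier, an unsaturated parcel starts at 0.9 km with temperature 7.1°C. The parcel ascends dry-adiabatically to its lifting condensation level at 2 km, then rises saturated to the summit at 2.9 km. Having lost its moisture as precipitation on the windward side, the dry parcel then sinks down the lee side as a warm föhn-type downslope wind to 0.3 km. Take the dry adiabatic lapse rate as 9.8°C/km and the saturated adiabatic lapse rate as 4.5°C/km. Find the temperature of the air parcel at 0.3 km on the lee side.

17.75°C

900–2000 m, dry: Δz = 1.1 km ⇒ ΔT = -10.78°C; T = -3.68°C
2000–2900 m, saturated: Δz = 0.9 km ⇒ ΔT = -4.05°C; T = -7.73°C
2900–300 m, dry descent: Δz = 2.6 km ⇒ ΔT = +25.48°C; T = 17.75°C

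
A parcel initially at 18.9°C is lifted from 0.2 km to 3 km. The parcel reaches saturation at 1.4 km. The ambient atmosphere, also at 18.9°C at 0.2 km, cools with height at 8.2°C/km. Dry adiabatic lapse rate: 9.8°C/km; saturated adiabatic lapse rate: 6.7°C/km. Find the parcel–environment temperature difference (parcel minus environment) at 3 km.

+0.48°C (parcel warmer than environment)

Parcel:
  200 → 1400 m (dry, 9.8°C/km): ΔT = -9.8 × 1.2 = -11.76°C → T = 7.14°C
  1400 → 3000 m (saturated, 6.7°C/km): ΔT = -6.7 × 1.6 = -10.72°C → T = -3.58°C
Environment:
  200 → 3000 m (environment, 8.2°C/km): ΔT = -8.2 × 2.8 = -22.96°C → T = -4.06°C
T_parcel − T_env = -3.58 − (-4.06) = +0.48°C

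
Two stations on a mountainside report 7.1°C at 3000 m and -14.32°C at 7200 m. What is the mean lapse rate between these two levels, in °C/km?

Γ = −ΔT/Δz = (7.1 − (-14.32)) / (7200 − 3000) m
  = 21.42°C / 4.2 km = 5.1°C/km

5.1°C/km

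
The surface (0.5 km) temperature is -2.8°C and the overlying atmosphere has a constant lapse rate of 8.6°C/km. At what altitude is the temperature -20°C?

2.5 km

Height above start = (-2.8 − (-20)) / 8.6 = 2 km
Altitude = 500 m + 2000 m = 2500 m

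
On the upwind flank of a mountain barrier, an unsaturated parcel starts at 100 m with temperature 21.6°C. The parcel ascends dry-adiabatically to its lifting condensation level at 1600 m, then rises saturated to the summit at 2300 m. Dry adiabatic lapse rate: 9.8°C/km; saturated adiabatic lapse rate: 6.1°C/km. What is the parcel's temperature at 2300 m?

100–1600 m, dry: Δz = 1.5 km ⇒ ΔT = -14.7°C; T = 6.9°C
1600–2300 m, saturated: Δz = 0.7 km ⇒ ΔT = -4.27°C; T = 2.63°C

2.63°C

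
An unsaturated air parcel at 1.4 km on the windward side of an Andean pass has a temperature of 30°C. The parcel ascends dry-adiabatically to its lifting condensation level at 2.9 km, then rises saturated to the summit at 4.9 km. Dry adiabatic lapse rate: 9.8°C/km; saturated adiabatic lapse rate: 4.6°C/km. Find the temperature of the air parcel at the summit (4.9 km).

1400–2900 m, dry: Δz = 1.5 km ⇒ ΔT = -14.7°C; T = 15.3°C
2900–4900 m, saturated: Δz = 2 km ⇒ ΔT = -9.2°C; T = 6.1°C

6.1°C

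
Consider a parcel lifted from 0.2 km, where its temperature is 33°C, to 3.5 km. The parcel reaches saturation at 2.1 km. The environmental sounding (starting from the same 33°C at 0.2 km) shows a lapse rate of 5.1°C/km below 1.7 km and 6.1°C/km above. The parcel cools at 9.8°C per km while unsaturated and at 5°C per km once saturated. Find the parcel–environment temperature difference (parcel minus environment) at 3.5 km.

-6.99°C (parcel cooler than environment)

Parcel:
  200 → 2100 m (dry, 9.8°C/km): ΔT = -9.8 × 1.9 = -18.62°C → T = 14.38°C
  2100 → 3500 m (saturated, 5°C/km): ΔT = -5 × 1.4 = -7°C → T = 7.38°C
Environment:
  200 → 1700 m (environment, lower layer, 5.1°C/km): ΔT = -5.1 × 1.5 = -7.65°C → T = 25.35°C
  1700 → 3500 m (environment, upper layer, 6.1°C/km): ΔT = -6.1 × 1.8 = -10.98°C → T = 14.37°C
T_parcel − T_env = 7.38 − 14.37 = -6.99°C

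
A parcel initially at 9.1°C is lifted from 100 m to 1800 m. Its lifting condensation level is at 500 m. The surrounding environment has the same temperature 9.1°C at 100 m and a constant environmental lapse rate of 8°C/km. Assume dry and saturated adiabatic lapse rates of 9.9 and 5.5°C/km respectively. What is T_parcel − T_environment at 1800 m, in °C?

+2.49°C (parcel warmer than environment)

Parcel:
  From 100 m to 500 m (dry): cools by 9.9 × 0.4 = 3.96°C, giving 5.14°C.
  From 500 m to 1800 m (saturated): cools by 5.5 × 1.3 = 7.15°C, giving -2.01°C.
Environment:
  From 100 m to 1800 m (environment): cools by 8 × 1.7 = 13.6°C, giving -4.5°C.
T_parcel − T_env = -2.01 − (-4.5) = +2.49°C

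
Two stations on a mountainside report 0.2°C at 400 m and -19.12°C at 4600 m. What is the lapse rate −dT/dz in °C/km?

Γ = −ΔT/Δz = (0.2 − (-19.12)) / (4600 − 400) m
  = 19.32°C / 4.2 km = 4.6°C/km

4.6°C/km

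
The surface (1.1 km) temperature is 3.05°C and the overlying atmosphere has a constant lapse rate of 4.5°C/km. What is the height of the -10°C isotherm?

Height above start = (3.05 − (-10)) / 4.5 = 2.9 km
Altitude = 1100 m + 2900 m = 4000 m

4 km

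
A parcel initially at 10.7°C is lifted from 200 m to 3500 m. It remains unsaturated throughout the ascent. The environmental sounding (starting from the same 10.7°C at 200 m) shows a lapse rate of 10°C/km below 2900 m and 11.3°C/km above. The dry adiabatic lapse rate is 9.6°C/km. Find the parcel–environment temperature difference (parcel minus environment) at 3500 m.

+2.1°C (parcel warmer than environment)

Parcel:
  Dry to 3500 m: -9.6 × 3.3 km = -31.68°C, so T = -20.98°C.
Environment:
  Environment, lower layer to 2900 m: -10 × 2.7 km = -27°C, so T = -16.3°C.
  Environment, upper layer to 3500 m: -11.3 × 0.6 km = -6.78°C, so T = -23.08°C.
T_parcel − T_env = -20.98 − (-23.08) = +2.1°C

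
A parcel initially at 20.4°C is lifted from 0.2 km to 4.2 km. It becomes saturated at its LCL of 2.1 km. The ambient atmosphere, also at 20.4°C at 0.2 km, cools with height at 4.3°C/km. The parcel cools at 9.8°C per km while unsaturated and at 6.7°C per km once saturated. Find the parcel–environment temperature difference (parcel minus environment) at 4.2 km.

Parcel:
  200–2100 m, dry: Δz = 1.9 km ⇒ ΔT = -18.62°C; T = 1.78°C
  2100–4200 m, saturated: Δz = 2.1 km ⇒ ΔT = -14.07°C; T = -12.29°C
Environment:
  200–4200 m, environment: Δz = 4 km ⇒ ΔT = -17.2°C; T = 3.2°C
T_parcel − T_env = -12.29 − 3.2 = -15.49°C

-15.49°C (parcel cooler than environment)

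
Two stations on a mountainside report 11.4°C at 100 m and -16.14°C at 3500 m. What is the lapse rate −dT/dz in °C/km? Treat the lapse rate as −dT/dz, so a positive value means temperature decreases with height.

8.1°C/km

Γ = −ΔT/Δz = (11.4 − (-16.14)) / (3500 − 100) m
  = 27.54°C / 3.4 km = 8.1°C/km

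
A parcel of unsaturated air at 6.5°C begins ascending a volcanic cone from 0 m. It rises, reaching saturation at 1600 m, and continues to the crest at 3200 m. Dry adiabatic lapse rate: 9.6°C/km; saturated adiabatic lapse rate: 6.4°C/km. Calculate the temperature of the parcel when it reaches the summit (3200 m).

0–1600 m, dry: Δz = 1.6 km ⇒ ΔT = -15.36°C; T = -8.86°C
1600–3200 m, saturated: Δz = 1.6 km ⇒ ΔT = -10.24°C; T = -19.1°C

-19.1°C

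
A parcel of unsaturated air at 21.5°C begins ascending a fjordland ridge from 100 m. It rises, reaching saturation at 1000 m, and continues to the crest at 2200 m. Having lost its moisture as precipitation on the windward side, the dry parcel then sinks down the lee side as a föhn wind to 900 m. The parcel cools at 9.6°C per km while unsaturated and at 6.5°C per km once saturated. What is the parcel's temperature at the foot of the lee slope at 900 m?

100–1000 m, dry: Δz = 0.9 km ⇒ ΔT = -8.64°C; T = 12.86°C
1000–2200 m, saturated: Δz = 1.2 km ⇒ ΔT = -7.8°C; T = 5.06°C
2200–900 m, dry descent: Δz = 1.3 km ⇒ ΔT = +12.48°C; T = 17.54°C

17.54°C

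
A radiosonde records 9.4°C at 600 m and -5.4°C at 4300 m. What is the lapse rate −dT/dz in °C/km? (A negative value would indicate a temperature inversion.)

4°C/km

Γ = −ΔT/Δz = (9.4 − (-5.4)) / (4300 − 600) m
  = 14.8°C / 3.7 km = 4°C/km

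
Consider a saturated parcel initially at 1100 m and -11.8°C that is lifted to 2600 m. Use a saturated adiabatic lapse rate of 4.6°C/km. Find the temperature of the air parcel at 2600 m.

From 1100 m to 2600 m (saturated adiabatic): cools by 4.6 × 1.5 = 6.9°C, giving -18.7°C.

-18.7°C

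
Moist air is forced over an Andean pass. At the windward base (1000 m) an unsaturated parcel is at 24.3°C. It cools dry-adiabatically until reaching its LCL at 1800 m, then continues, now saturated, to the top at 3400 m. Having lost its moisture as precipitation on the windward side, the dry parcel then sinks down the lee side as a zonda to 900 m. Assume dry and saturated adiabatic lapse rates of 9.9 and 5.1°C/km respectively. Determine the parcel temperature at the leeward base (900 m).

32.97°C

1000–1800 m, dry: Δz = 0.8 km ⇒ ΔT = -7.92°C; T = 16.38°C
1800–3400 m, saturated: Δz = 1.6 km ⇒ ΔT = -8.16°C; T = 8.22°C
3400–900 m, dry descent: Δz = 2.5 km ⇒ ΔT = +24.75°C; T = 32.97°C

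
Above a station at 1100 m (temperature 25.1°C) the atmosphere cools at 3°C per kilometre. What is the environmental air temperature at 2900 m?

1100 → 2900 m (environmental, 3°C/km): ΔT = -3 × 1.8 = -5.4°C → T = 19.7°C

19.7°C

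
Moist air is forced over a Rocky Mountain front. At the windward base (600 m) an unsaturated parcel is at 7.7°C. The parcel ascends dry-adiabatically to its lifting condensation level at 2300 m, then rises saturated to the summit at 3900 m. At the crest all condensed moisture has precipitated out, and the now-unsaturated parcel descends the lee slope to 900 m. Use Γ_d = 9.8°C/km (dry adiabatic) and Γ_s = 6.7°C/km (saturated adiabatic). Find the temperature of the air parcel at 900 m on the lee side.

From 600 m to 2300 m (dry): cools by 9.8 × 1.7 = 16.66°C, giving -8.96°C.
From 2300 m to 3900 m (saturated): cools by 6.7 × 1.6 = 10.72°C, giving -19.68°C.
From 3900 m to 900 m (dry descent): warms by 9.8 × 3 = 29.4°C, giving 9.72°C.

9.72°C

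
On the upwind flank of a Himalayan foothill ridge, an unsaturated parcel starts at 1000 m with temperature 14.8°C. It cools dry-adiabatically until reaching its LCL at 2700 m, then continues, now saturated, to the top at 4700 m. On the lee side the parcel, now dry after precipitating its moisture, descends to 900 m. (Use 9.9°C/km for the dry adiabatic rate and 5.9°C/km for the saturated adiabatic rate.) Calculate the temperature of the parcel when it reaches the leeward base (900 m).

23.79°C

From 1000 m to 2700 m (dry): cools by 9.9 × 1.7 = 16.83°C, giving -2.03°C.
From 2700 m to 4700 m (saturated): cools by 5.9 × 2 = 11.8°C, giving -13.83°C.
From 4700 m to 900 m (dry descent): warms by 9.9 × 3.8 = 37.62°C, giving 23.79°C.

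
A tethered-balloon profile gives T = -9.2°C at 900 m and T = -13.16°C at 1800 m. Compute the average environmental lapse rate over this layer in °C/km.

4.4°C/km

Γ = −ΔT/Δz = (-9.2 − (-13.16)) / (1800 − 900) m
  = 3.96°C / 0.9 km = 4.4°C/km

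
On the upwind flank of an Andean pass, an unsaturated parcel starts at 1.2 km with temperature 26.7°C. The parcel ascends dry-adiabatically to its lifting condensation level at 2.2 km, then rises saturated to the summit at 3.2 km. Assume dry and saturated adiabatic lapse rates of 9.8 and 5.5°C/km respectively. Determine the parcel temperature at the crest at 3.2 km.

11.4°C

From 1200 m to 2200 m (dry): cools by 9.8 × 1 = 9.8°C, giving 16.9°C.
From 2200 m to 3200 m (saturated): cools by 5.5 × 1 = 5.5°C, giving 11.4°C.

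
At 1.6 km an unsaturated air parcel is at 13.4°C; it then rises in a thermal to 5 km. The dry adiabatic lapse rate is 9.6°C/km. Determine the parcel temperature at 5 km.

-19.24°C

1600–5000 m, dry adiabatic: Δz = 3.4 km ⇒ ΔT = -32.64°C; T = -19.24°C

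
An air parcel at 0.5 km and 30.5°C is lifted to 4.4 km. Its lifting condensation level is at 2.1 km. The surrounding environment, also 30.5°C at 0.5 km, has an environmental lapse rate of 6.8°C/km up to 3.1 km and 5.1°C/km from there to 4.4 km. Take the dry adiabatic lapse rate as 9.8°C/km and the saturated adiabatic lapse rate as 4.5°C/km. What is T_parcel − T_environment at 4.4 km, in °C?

-1.72°C (parcel cooler than environment)

Parcel:
  Dry to 2100 m: -9.8 × 1.6 km = -15.68°C, so T = 14.82°C.
  Saturated to 4400 m: -4.5 × 2.3 km = -10.35°C, so T = 4.47°C.
Environment:
  Environment, lower layer to 3100 m: -6.8 × 2.6 km = -17.68°C, so T = 12.82°C.
  Environment, upper layer to 4400 m: -5.1 × 1.3 km = -6.63°C, so T = 6.19°C.
T_parcel − T_env = 4.47 − 6.19 = -1.72°C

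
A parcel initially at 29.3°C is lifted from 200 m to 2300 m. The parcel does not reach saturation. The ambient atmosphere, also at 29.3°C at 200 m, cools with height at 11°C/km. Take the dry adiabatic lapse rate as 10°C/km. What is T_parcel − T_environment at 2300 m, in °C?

Parcel:
  200 → 2300 m (dry, 10°C/km): ΔT = -10 × 2.1 = -21°C → T = 8.3°C
Environment:
  200 → 2300 m (environment, 11°C/km): ΔT = -11 × 2.1 = -23.1°C → T = 6.2°C
T_parcel − T_env = 8.3 − 6.2 = +2.1°C

+2.1°C (parcel warmer than environment)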